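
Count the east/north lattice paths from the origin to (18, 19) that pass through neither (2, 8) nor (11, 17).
Number of paths = 16391620545

Inclusion–exclusion. Total paths: C(37, 18) = 17672631900. Through P₁: C(10, 2)·C(27, 16) = 586705275. Through P₂: C(28, 11)·C(9, 7) = 773070480. Since P₁ is strictly southwest of P₂, a monotone path through both must visit P₁ then P₂; paths through both = C(10, 2)·C(18, 9)·C(9, 7) = 78764400. Avoid both = 17672631900 − 586705275 − 773070480 + 78764400 = 16391620545.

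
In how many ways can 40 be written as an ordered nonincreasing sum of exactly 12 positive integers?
p(40, 12 parts) = 3036

Partitions of n into exactly k parts are in bijection with partitions of n − k into at most k parts (subtract 1 from each part). So p(40, exactly 12) = p(28, parts ≤ 12). Computing via the recurrence p(m, j) = p(m, j−1) + p(m−j, j) gives 3036.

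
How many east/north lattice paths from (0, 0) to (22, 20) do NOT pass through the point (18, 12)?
Number of paths = 470977461045

Total paths from (0, 0) to (22, 20): C(42, 22) = 513791607420. Paths through (18, 12): (paths (0, 0) → (18, 12)) × (paths (18, 12) → (22, 20)) = C(30, 18) · C(12, 4) = 86493225 · 495 = 42814146375. Avoidance count = 513791607420 − 42814146375 = 470977461045.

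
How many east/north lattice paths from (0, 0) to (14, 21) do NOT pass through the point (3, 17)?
Number of paths = 2318403300

Total paths from (0, 0) to (14, 21): C(35, 14) = 2319959400. Paths through (3, 17): (paths (0, 0) → (3, 17)) × (paths (3, 17) → (14, 21)) = C(20, 3) · C(15, 11) = 1140 · 1365 = 1556100. Avoidance count = 2319959400 − 1556100 = 2318403300.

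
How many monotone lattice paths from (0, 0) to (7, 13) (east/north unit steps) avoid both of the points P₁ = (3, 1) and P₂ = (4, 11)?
Number of paths = 57030

Inclusion–exclusion. Total paths: C(20, 7) = 77520. Through P₁: C(4, 3)·C(16, 4) = 7280. Through P₂: C(15, 4)·C(5, 3) = 13650. Since P₁ is strictly southwest of P₂, a monotone path through both must visit P₁ then P₂; paths through both = C(4, 3)·C(11, 1)·C(5, 3) = 440. Avoid both = 77520 − 7280 − 13650 + 440 = 57030.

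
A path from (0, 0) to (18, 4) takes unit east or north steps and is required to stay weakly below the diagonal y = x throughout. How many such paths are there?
Number of paths = 5775

By the reflection principle (André's argument), the number of monotone paths to (18, 4) with n ≤ m that never go above y = x is C(22, 18) − C(22, 19) = 7315 − 1540 = 5775.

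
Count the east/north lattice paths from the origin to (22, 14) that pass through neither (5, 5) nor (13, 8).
Number of paths = 2198551050

Inclusion–exclusion. Total paths: C(36, 22) = 3796297200. Through P₁: C(10, 5)·C(26, 17) = 787386600. Through P₂: C(21, 13)·C(15, 9) = 1018467450. Since P₁ is strictly southwest of P₂, a monotone path through both must visit P₁ then P₂; paths through both = C(10, 5)·C(11, 8)·C(15, 9) = 208107900. Avoid both = 3796297200 − 787386600 − 1018467450 + 208107900 = 2198551050.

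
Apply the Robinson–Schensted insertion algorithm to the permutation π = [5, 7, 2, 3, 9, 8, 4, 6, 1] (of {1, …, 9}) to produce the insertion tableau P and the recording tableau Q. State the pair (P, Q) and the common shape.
P = [1, 3, 4, 6] / [2, 7, 8] / [5] / [9];  Q = [1, 2, 5, 8] / [3, 4, 6] / [7] / [9];  common shape = (4, 3, 1, 1)

Row-insert the values π_1, π_2, … into P one at a time, bumping the leftmost entry strictly greater than the inserted value down to the next row. The recording tableau Q records, in position (i, j), the step at which that cell was added to P.
  Insert 5 (step 1): P = [5];  Q = [1]
  Insert 7 (step 2): P = [5, 7];  Q = [1, 2]
  Insert 2 (step 3): P = [2, 7] / [5];  Q = [1, 2] / [3]
  Insert 3 (step 4): P = [2, 3] / [5, 7];  Q = [1, 2] / [3, 4]
  Insert 9 (step 5): P = [2, 3, 9] / [5, 7];  Q = [1, 2, 5] / [3, 4]
  Insert 8 (step 6): P = [2, 3, 8] / [5, 7, 9];  Q = [1, 2, 5] / [3, 4, 6]
  Insert 4 (step 7): P = [2, 3, 4] / [5, 7, 8] / [9];  Q = [1, 2, 5] / [3, 4, 6] / [7]
  Insert 6 (step 8): P = [2, 3, 4, 6] / [5, 7, 8] / [9];  Q = [1, 2, 5, 8] / [3, 4, 6] / [7]
  Insert 1 (step 9): P = [1, 3, 4, 6] / [2, 7, 8] / [5] / [9];  Q = [1, 2, 5, 8] / [3, 4, 6] / [7] / [9]
Final shape: (4, 3, 1, 1).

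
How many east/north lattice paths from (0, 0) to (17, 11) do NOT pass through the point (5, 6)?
Number of paths = 18615324

Total paths from (0, 0) to (17, 11): C(28, 17) = 21474180. Paths through (5, 6): (paths (0, 0) → (5, 6)) × (paths (5, 6) → (17, 11)) = C(11, 5) · C(17, 12) = 462 · 6188 = 2858856. Avoidance count = 21474180 − 2858856 = 18615324.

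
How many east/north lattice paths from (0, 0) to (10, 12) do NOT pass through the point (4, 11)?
Number of paths = 637091

Total paths from (0, 0) to (10, 12): C(22, 10) = 646646. Paths through (4, 11): (paths (0, 0) → (4, 11)) × (paths (4, 11) → (10, 12)) = C(15, 4) · C(7, 6) = 1365 · 7 = 9555. Avoidance count = 646646 − 9555 = 637091.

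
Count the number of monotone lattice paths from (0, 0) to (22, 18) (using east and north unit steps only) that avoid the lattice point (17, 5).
Number of paths = 113154632088

Total paths from (0, 0) to (22, 18): C(40, 22) = 113380261800. Paths through (17, 5): (paths (0, 0) → (17, 5)) × (paths (17, 5) → (22, 18)) = C(22, 17) · C(18, 5) = 26334 · 8568 = 225629712. Avoidance count = 113380261800 − 225629712 = 113154632088.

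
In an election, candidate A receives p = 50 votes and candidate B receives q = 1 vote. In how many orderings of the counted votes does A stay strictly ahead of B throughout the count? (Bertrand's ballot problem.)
Strict-lead orderings = 49

Total orderings of the 51 votes with 50 for A: C(51, 50) = 51. By the Bertrand ballot formula (Cycle Lemma / reflection principle), the number of orderings in which A is strictly ahead of B throughout is (p − q)/(p + q) · C(p + q, p) = (50 − 1)/(50 + 1) · 51 = 49.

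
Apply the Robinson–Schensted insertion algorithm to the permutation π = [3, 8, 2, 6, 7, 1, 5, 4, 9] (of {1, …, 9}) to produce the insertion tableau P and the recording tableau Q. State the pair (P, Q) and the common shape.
P = [1, 4, 7, 9] / [2, 5] / [3, 6] / [8];  Q = [1, 2, 5, 9] / [3, 4] / [6, 7] / [8];  common shape = (4, 2, 2, 1)

Row-insert the values π_1, π_2, … into P one at a time, bumping the leftmost entry strictly greater than the inserted value down to the next row. The recording tableau Q records, in position (i, j), the step at which that cell was added to P.
  Insert 3 (step 1): P = [3];  Q = [1]
  Insert 8 (step 2): P = [3, 8];  Q = [1, 2]
  Insert 2 (step 3): P = [2, 8] / [3];  Q = [1, 2] / [3]
  Insert 6 (step 4): P = [2, 6] / [3, 8];  Q = [1, 2] / [3, 4]
  Insert 7 (step 5): P = [2, 6, 7] / [3, 8];  Q = [1, 2, 5] / [3, 4]
  Insert 1 (step 6): P = [1, 6, 7] / [2, 8] / [3];  Q = [1, 2, 5] / [3, 4] / [6]
  Insert 5 (step 7): P = [1, 5, 7] / [2, 6] / [3, 8];  Q = [1, 2, 5] / [3, 4] / [6, 7]
  Insert 4 (step 8): P = [1, 4, 7] / [2, 5] / [3, 6] / [8];  Q = [1, 2, 5] / [3, 4] / [6, 7] / [8]
  Insert 9 (step 9): P = [1, 4, 7, 9] / [2, 5] / [3, 6] / [8];  Q = [1, 2, 5, 9] / [3, 4] / [6, 7] / [8]
Final shape: (4, 2, 2, 1).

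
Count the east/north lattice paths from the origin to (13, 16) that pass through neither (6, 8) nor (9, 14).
Number of paths = 40065540

Inclusion–exclusion. Total paths: C(29, 13) = 67863915. Through P₁: C(14, 6)·C(15, 7) = 19324305. Through P₂: C(23, 9)·C(6, 4) = 12257850. Since P₁ is strictly southwest of P₂, a monotone path through both must visit P₁ then P₂; paths through both = C(14, 6)·C(9, 3)·C(6, 4) = 3783780. Avoid both = 67863915 − 19324305 − 12257850 + 3783780 = 40065540.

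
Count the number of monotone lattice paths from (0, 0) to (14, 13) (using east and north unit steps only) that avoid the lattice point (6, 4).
Number of paths = 14953200

Total paths from (0, 0) to (14, 13): C(27, 14) = 20058300. Paths through (6, 4): (paths (0, 0) → (6, 4)) × (paths (6, 4) → (14, 13)) = C(10, 6) · C(17, 8) = 210 · 24310 = 5105100. Avoidance count = 20058300 − 5105100 = 14953200.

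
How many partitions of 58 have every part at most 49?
p(58, parts ≤ 49) = 715153

Use the recurrence p(n, m) = p(n, m−1) + p(n−m, m): either the largest part is < m (count p(n, m−1)) or the largest part is exactly m (remove one copy of m, count p(n−m, m)). With p(0, ·) = 1 this gives p(58, parts ≤ 49) = 715153. (By conjugating Young diagrams, this also counts partitions of 58 into at most 49 parts.)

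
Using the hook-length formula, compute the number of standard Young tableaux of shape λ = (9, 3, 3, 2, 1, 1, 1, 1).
# SYT of shape (9, 3, 3, 2, 1, 1, 1, 1) = 180032125

Hook-length formula: f^λ = n! / Π hook(c), product over all cells c of the Young diagram. For λ = (9, 3, 3, 2, 1, 1, 1, 1), n = 21 boxes. Hook lengths by row (left-to-right, top-to-bottom): [16, 11, 9, 6, 5, 4, 3, 2, 1]; [9, 4, 2]; [8, 3, 1]; [6, 1]; [4]; [3]; [2]; [1]. Product of hooks = 283787919360. So f^λ = 21! / 283787919360 = 51090942171709440000 / 283787919360 = 180032125.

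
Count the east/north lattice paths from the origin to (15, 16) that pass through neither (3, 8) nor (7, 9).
Number of paths = 211447620

Inclusion–exclusion. Total paths: C(31, 15) = 300540195. Through P₁: C(11, 3)·C(20, 12) = 20785050. Through P₂: C(16, 7)·C(15, 8) = 73616400. Since P₁ is strictly southwest of P₂, a monotone path through both must visit P₁ then P₂; paths through both = C(11, 3)·C(5, 4)·C(15, 8) = 5308875. Avoid both = 300540195 − 20785050 − 73616400 + 5308875 = 211447620.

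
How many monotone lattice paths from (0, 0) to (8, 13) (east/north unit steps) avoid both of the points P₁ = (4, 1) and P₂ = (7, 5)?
Number of paths = 188837

Inclusion–exclusion. Total paths: C(21, 8) = 203490. Through P₁: C(5, 4)·C(16, 4) = 9100. Through P₂: C(12, 7)·C(9, 1) = 7128. Since P₁ is strictly southwest of P₂, a monotone path through both must visit P₁ then P₂; paths through both = C(5, 4)·C(7, 3)·C(9, 1) = 1575. Avoid both = 203490 − 9100 − 7128 + 1575 = 188837.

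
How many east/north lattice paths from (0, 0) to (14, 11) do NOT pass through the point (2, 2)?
Number of paths = 2693820

Total paths from (0, 0) to (14, 11): C(25, 14) = 4457400. Paths through (2, 2): (paths (0, 0) → (2, 2)) × (paths (2, 2) → (14, 11)) = C(4, 2) · C(21, 12) = 6 · 293930 = 1763580. Avoidance count = 4457400 − 1763580 = 2693820.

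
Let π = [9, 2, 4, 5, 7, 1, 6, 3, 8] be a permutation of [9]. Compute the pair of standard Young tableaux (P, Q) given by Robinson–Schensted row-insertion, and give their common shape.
P = [1, 3, 5, 6, 8] / [2, 4] / [7] / [9];  Q = [1, 3, 4, 5, 9] / [2, 7] / [6] / [8];  common shape = (5, 2, 1, 1)

Row-insert the values π_1, π_2, … into P one at a time, bumping the leftmost entry strictly greater than the inserted value down to the next row. The recording tableau Q records, in position (i, j), the step at which that cell was added to P.
  Insert 9 (step 1): P = [9];  Q = [1]
  Insert 2 (step 2): P = [2] / [9];  Q = [1] / [2]
  Insert 4 (step 3): P = [2, 4] / [9];  Q = [1, 3] / [2]
  Insert 5 (step 4): P = [2, 4, 5] / [9];  Q = [1, 3, 4] / [2]
  Insert 7 (step 5): P = [2, 4, 5, 7] / [9];  Q = [1, 3, 4, 5] / [2]
  Insert 1 (step 6): P = [1, 4, 5, 7] / [2] / [9];  Q = [1, 3, 4, 5] / [2] / [6]
  Insert 6 (step 7): P = [1, 4, 5, 6] / [2, 7] / [9];  Q = [1, 3, 4, 5] / [2, 7] / [6]
  Insert 3 (step 8): P = [1, 3, 5, 6] / [2, 4] / [7] / [9];  Q = [1, 3, 4, 5] / [2, 7] / [6] / [8]
  Insert 8 (step 9): P = [1, 3, 5, 6, 8] / [2, 4] / [7] / [9];  Q = [1, 3, 4, 5, 9] / [2, 7] / [6] / [8]
Final shape: (5, 2, 1, 1).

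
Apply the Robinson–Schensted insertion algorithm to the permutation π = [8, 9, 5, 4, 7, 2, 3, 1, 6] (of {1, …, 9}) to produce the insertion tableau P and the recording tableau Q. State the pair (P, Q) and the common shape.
P = [1, 3, 6] / [2, 7] / [4, 9] / [5] / [8];  Q = [1, 2, 9] / [3, 5] / [4, 7] / [6] / [8];  common shape = (3, 2, 2, 1, 1)

Row-insert the values π_1, π_2, … into P one at a time, bumping the leftmost entry strictly greater than the inserted value down to the next row. The recording tableau Q records, in position (i, j), the step at which that cell was added to P.
  Insert 8 (step 1): P = [8];  Q = [1]
  Insert 9 (step 2): P = [8, 9];  Q = [1, 2]
  Insert 5 (step 3): P = [5, 9] / [8];  Q = [1, 2] / [3]
  Insert 4 (step 4): P = [4, 9] / [5] / [8];  Q = [1, 2] / [3] / [4]
  Insert 7 (step 5): P = [4, 7] / [5, 9] / [8];  Q = [1, 2] / [3, 5] / [4]
  Insert 2 (step 6): P = [2, 7] / [4, 9] / [5] / [8];  Q = [1, 2] / [3, 5] / [4] / [6]
  Insert 3 (step 7): P = [2, 3] / [4, 7] / [5, 9] / [8];  Q = [1, 2] / [3, 5] / [4, 7] / [6]
  Insert 1 (step 8): P = [1, 3] / [2, 7] / [4, 9] / [5] / [8];  Q = [1, 2] / [3, 5] / [4, 7] / [6] / [8]
  Insert 6 (step 9): P = [1, 3, 6] / [2, 7] / [4, 9] / [5] / [8];  Q = [1, 2, 9] / [3, 5] / [4, 7] / [6] / [8]
Final shape: (3, 2, 2, 1, 1).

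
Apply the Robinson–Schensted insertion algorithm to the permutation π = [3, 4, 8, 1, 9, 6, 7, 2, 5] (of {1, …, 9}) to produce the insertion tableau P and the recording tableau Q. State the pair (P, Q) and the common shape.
P = [1, 2, 5, 7] / [3, 4, 6] / [8, 9];  Q = [1, 2, 3, 5] / [4, 6, 7] / [8, 9];  common shape = (4, 3, 2)

Row-insert the values π_1, π_2, … into P one at a time, bumping the leftmost entry strictly greater than the inserted value down to the next row. The recording tableau Q records, in position (i, j), the step at which that cell was added to P.
  Insert 3 (step 1): P = [3];  Q = [1]
  Insert 4 (step 2): P = [3, 4];  Q = [1, 2]
  Insert 8 (step 3): P = [3, 4, 8];  Q = [1, 2, 3]
  Insert 1 (step 4): P = [1, 4, 8] / [3];  Q = [1, 2, 3] / [4]
  Insert 9 (step 5): P = [1, 4, 8, 9] / [3];  Q = [1, 2, 3, 5] / [4]
  Insert 6 (step 6): P = [1, 4, 6, 9] / [3, 8];  Q = [1, 2, 3, 5] / [4, 6]
  Insert 7 (step 7): P = [1, 4, 6, 7] / [3, 8, 9];  Q = [1, 2, 3, 5] / [4, 6, 7]
  Insert 2 (step 8): P = [1, 2, 6, 7] / [3, 4, 9] / [8];  Q = [1, 2, 3, 5] / [4, 6, 7] / [8]
  Insert 5 (step 9): P = [1, 2, 5, 7] / [3, 4, 6] / [8, 9];  Q = [1, 2, 3, 5] / [4, 6, 7] / [8, 9]
Final shape: (4, 3, 2).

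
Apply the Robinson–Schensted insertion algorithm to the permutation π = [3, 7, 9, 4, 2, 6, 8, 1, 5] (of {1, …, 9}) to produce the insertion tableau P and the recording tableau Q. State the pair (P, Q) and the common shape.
P = [1, 4, 5, 8] / [2, 6] / [3, 9] / [7];  Q = [1, 2, 3, 7] / [4, 6] / [5, 9] / [8];  common shape = (4, 2, 2, 1)

Row-insert the values π_1, π_2, … into P one at a time, bumping the leftmost entry strictly greater than the inserted value down to the next row. The recording tableau Q records, in position (i, j), the step at which that cell was added to P.
  Insert 3 (step 1): P = [3];  Q = [1]
  Insert 7 (step 2): P = [3, 7];  Q = [1, 2]
  Insert 9 (step 3): P = [3, 7, 9];  Q = [1, 2, 3]
  Insert 4 (step 4): P = [3, 4, 9] / [7];  Q = [1, 2, 3] / [4]
  Insert 2 (step 5): P = [2, 4, 9] / [3] / [7];  Q = [1, 2, 3] / [4] / [5]
  Insert 6 (step 6): P = [2, 4, 6] / [3, 9] / [7];  Q = [1, 2, 3] / [4, 6] / [5]
  Insert 8 (step 7): P = [2, 4, 6, 8] / [3, 9] / [7];  Q = [1, 2, 3, 7] / [4, 6] / [5]
  Insert 1 (step 8): P = [1, 4, 6, 8] / [2, 9] / [3] / [7];  Q = [1, 2, 3, 7] / [4, 6] / [5] / [8]
  Insert 5 (step 9): P = [1, 4, 5, 8] / [2, 6] / [3, 9] / [7];  Q = [1, 2, 3, 7] / [4, 6] / [5, 9] / [8]
Final shape: (4, 2, 2, 1).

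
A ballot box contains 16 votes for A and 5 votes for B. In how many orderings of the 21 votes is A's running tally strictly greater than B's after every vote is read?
Strict-lead orderings = 10659

Total orderings of the 21 votes with 16 for A: C(21, 16) = 20349. By the Bertrand ballot formula (Cycle Lemma / reflection principle), the number of orderings in which A is strictly ahead of B throughout is (p − q)/(p + q) · C(p + q, p) = (16 − 5)/(16 + 5) · 20349 = 10659.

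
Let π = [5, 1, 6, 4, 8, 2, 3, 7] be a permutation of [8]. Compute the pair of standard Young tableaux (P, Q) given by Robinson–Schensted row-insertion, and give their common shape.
P = [1, 2, 3, 7] / [4, 6, 8] / [5];  Q = [1, 3, 5, 8] / [2, 4, 7] / [6];  common shape = (4, 3, 1)

Row-insert the values π_1, π_2, … into P one at a time, bumping the leftmost entry strictly greater than the inserted value down to the next row. The recording tableau Q records, in position (i, j), the step at which that cell was added to P.
  Insert 5 (step 1): P = [5];  Q = [1]
  Insert 1 (step 2): P = [1] / [5];  Q = [1] / [2]
  Insert 6 (step 3): P = [1, 6] / [5];  Q = [1, 3] / [2]
  Insert 4 (step 4): P = [1, 4] / [5, 6];  Q = [1, 3] / [2, 4]
  Insert 8 (step 5): P = [1, 4, 8] / [5, 6];  Q = [1, 3, 5] / [2, 4]
  Insert 2 (step 6): P = [1, 2, 8] / [4, 6] / [5];  Q = [1, 3, 5] / [2, 4] / [6]
  Insert 3 (step 7): P = [1, 2, 3] / [4, 6, 8] / [5];  Q = [1, 3, 5] / [2, 4, 7] / [6]
  Insert 7 (step 8): P = [1, 2, 3, 7] / [4, 6, 8] / [5];  Q = [1, 3, 5, 8] / [2, 4, 7] / [6]
Final shape: (4, 3, 1).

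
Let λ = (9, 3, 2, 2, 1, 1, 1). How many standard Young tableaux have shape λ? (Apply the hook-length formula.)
# SYT of shape (9, 3, 2, 2, 1, 1, 1) = 11110554

Hook-length formula: f^λ = n! / Π hook(c), product over all cells c of the Young diagram. For λ = (9, 3, 2, 2, 1, 1, 1), n = 19 boxes. Hook lengths by row (left-to-right, top-to-bottom): [15, 11, 8, 6, 5, 4, 3, 2, 1]; [8, 4, 1]; [6, 2]; [5, 1]; [3]; [2]; [1]. Product of hooks = 10948608000. So f^λ = 19! / 10948608000 = 121645100408832000 / 10948608000 = 11110554.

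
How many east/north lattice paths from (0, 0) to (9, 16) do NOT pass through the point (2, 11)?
Number of paths = 1981199

Total paths from (0, 0) to (9, 16): C(25, 9) = 2042975. Paths through (2, 11): (paths (0, 0) → (2, 11)) × (paths (2, 11) → (9, 16)) = C(13, 2) · C(12, 7) = 78 · 792 = 61776. Avoidance count = 2042975 − 61776 = 1981199.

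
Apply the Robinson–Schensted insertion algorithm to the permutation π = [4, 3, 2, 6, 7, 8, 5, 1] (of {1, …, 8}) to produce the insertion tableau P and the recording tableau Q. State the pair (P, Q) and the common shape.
P = [1, 5, 7, 8] / [2, 6] / [3] / [4];  Q = [1, 4, 5, 6] / [2, 7] / [3] / [8];  common shape = (4, 2, 1, 1)

Row-insert the values π_1, π_2, … into P one at a time, bumping the leftmost entry strictly greater than the inserted value down to the next row. The recording tableau Q records, in position (i, j), the step at which that cell was added to P.
  Insert 4 (step 1): P = [4];  Q = [1]
  Insert 3 (step 2): P = [3] / [4];  Q = [1] / [2]
  Insert 2 (step 3): P = [2] / [3] / [4];  Q = [1] / [2] / [3]
  Insert 6 (step 4): P = [2, 6] / [3] / [4];  Q = [1, 4] / [2] / [3]
  Insert 7 (step 5): P = [2, 6, 7] / [3] / [4];  Q = [1, 4, 5] / [2] / [3]
  Insert 8 (step 6): P = [2, 6, 7, 8] / [3] / [4];  Q = [1, 4, 5, 6] / [2] / [3]
  Insert 5 (step 7): P = [2, 5, 7, 8] / [3, 6] / [4];  Q = [1, 4, 5, 6] / [2, 7] / [3]
  Insert 1 (step 8): P = [1, 5, 7, 8] / [2, 6] / [3] / [4];  Q = [1, 4, 5, 6] / [2, 7] / [3] / [8]
Final shape: (4, 2, 1, 1).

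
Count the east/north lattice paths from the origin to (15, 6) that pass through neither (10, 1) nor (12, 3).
Number of paths = 43712

Inclusion–exclusion. Total paths: C(21, 15) = 54264. Through P₁: C(11, 10)·C(10, 5) = 2772. Through P₂: C(15, 12)·C(6, 3) = 9100. Since P₁ is strictly southwest of P₂, a monotone path through both must visit P₁ then P₂; paths through both = C(11, 10)·C(4, 2)·C(6, 3) = 1320. Avoid both = 54264 − 2772 − 9100 + 1320 = 43712.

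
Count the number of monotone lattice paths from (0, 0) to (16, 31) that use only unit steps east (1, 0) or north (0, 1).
Number of paths = 1503232609098

A monotone lattice path from (0, 0) to (16, 31) consists of 16 east steps and 31 north steps in some order, so it is determined by which 16 of the 47 steps are east. The count is C(47, 16) = 1503232609098.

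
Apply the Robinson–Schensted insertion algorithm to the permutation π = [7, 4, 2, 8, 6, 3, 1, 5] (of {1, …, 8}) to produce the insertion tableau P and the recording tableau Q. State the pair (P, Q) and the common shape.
P = [1, 3, 5] / [2, 6] / [4, 8] / [7];  Q = [1, 4, 8] / [2, 5] / [3, 6] / [7];  common shape = (3, 2, 2, 1)

Row-insert the values π_1, π_2, … into P one at a time, bumping the leftmost entry strictly greater than the inserted value down to the next row. The recording tableau Q records, in position (i, j), the step at which that cell was added to P.
  Insert 7 (step 1): P = [7];  Q = [1]
  Insert 4 (step 2): P = [4] / [7];  Q = [1] / [2]
  Insert 2 (step 3): P = [2] / [4] / [7];  Q = [1] / [2] / [3]
  Insert 8 (step 4): P = [2, 8] / [4] / [7];  Q = [1, 4] / [2] / [3]
  Insert 6 (step 5): P = [2, 6] / [4, 8] / [7];  Q = [1, 4] / [2, 5] / [3]
  Insert 3 (step 6): P = [2, 3] / [4, 6] / [7, 8];  Q = [1, 4] / [2, 5] / [3, 6]
  Insert 1 (step 7): P = [1, 3] / [2, 6] / [4, 8] / [7];  Q = [1, 4] / [2, 5] / [3, 6] / [7]
  Insert 5 (step 8): P = [1, 3, 5] / [2, 6] / [4, 8] / [7];  Q = [1, 4, 8] / [2, 5] / [3, 6] / [7]
Final shape: (3, 2, 2, 1).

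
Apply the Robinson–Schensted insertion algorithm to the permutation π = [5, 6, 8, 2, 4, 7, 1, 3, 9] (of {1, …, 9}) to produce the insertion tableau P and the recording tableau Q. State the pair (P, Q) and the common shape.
P = [1, 3, 7, 9] / [2, 4, 8] / [5, 6];  Q = [1, 2, 3, 9] / [4, 5, 6] / [7, 8];  common shape = (4, 3, 2)

Row-insert the values π_1, π_2, … into P one at a time, bumping the leftmost entry strictly greater than the inserted value down to the next row. The recording tableau Q records, in position (i, j), the step at which that cell was added to P.
  Insert 5 (step 1): P = [5];  Q = [1]
  Insert 6 (step 2): P = [5, 6];  Q = [1, 2]
  Insert 8 (step 3): P = [5, 6, 8];  Q = [1, 2, 3]
  Insert 2 (step 4): P = [2, 6, 8] / [5];  Q = [1, 2, 3] / [4]
  Insert 4 (step 5): P = [2, 4, 8] / [5, 6];  Q = [1, 2, 3] / [4, 5]
  Insert 7 (step 6): P = [2, 4, 7] / [5, 6, 8];  Q = [1, 2, 3] / [4, 5, 6]
  Insert 1 (step 7): P = [1, 4, 7] / [2, 6, 8] / [5];  Q = [1, 2, 3] / [4, 5, 6] / [7]
  Insert 3 (step 8): P = [1, 3, 7] / [2, 4, 8] / [5, 6];  Q = [1, 2, 3] / [4, 5, 6] / [7, 8]
  Insert 9 (step 9): P = [1, 3, 7, 9] / [2, 4, 8] / [5, 6];  Q = [1, 2, 3, 9] / [4, 5, 6] / [7, 8]
Final shape: (4, 3, 2).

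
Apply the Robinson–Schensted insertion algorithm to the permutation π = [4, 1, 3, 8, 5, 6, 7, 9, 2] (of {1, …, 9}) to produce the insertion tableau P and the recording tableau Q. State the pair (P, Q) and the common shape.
P = [1, 2, 5, 6, 7, 9] / [3, 8] / [4];  Q = [1, 3, 4, 6, 7, 8] / [2, 5] / [9];  common shape = (6, 2, 1)

Row-insert the values π_1, π_2, … into P one at a time, bumping the leftmost entry strictly greater than the inserted value down to the next row. The recording tableau Q records, in position (i, j), the step at which that cell was added to P.
  Insert 4 (step 1): P = [4];  Q = [1]
  Insert 1 (step 2): P = [1] / [4];  Q = [1] / [2]
  Insert 3 (step 3): P = [1, 3] / [4];  Q = [1, 3] / [2]
  Insert 8 (step 4): P = [1, 3, 8] / [4];  Q = [1, 3, 4] / [2]
  Insert 5 (step 5): P = [1, 3, 5] / [4, 8];  Q = [1, 3, 4] / [2, 5]
  Insert 6 (step 6): P = [1, 3, 5, 6] / [4, 8];  Q = [1, 3, 4, 6] / [2, 5]
  Insert 7 (step 7): P = [1, 3, 5, 6, 7] / [4, 8];  Q = [1, 3, 4, 6, 7] / [2, 5]
  Insert 9 (step 8): P = [1, 3, 5, 6, 7, 9] / [4, 8];  Q = [1, 3, 4, 6, 7, 8] / [2, 5]
  Insert 2 (step 9): P = [1, 2, 5, 6, 7, 9] / [3, 8] / [4];  Q = [1, 3, 4, 6, 7, 8] / [2, 5] / [9]
Final shape: (6, 2, 1).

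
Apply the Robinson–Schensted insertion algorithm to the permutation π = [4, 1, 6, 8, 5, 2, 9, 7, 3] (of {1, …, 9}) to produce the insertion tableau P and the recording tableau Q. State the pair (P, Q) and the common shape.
P = [1, 2, 3, 9] / [4, 5, 7] / [6, 8];  Q = [1, 3, 4, 7] / [2, 5, 8] / [6, 9];  common shape = (4, 3, 2)

Row-insert the values π_1, π_2, … into P one at a time, bumping the leftmost entry strictly greater than the inserted value down to the next row. The recording tableau Q records, in position (i, j), the step at which that cell was added to P.
  Insert 4 (step 1): P = [4];  Q = [1]
  Insert 1 (step 2): P = [1] / [4];  Q = [1] / [2]
  Insert 6 (step 3): P = [1, 6] / [4];  Q = [1, 3] / [2]
  Insert 8 (step 4): P = [1, 6, 8] / [4];  Q = [1, 3, 4] / [2]
  Insert 5 (step 5): P = [1, 5, 8] / [4, 6];  Q = [1, 3, 4] / [2, 5]
  Insert 2 (step 6): P = [1, 2, 8] / [4, 5] / [6];  Q = [1, 3, 4] / [2, 5] / [6]
  Insert 9 (step 7): P = [1, 2, 8, 9] / [4, 5] / [6];  Q = [1, 3, 4, 7] / [2, 5] / [6]
  Insert 7 (step 8): P = [1, 2, 7, 9] / [4, 5, 8] / [6];  Q = [1, 3, 4, 7] / [2, 5, 8] / [6]
  Insert 3 (step 9): P = [1, 2, 3, 9] / [4, 5, 7] / [6, 8];  Q = [1, 3, 4, 7] / [2, 5, 8] / [6, 9]
Final shape: (4, 3, 2).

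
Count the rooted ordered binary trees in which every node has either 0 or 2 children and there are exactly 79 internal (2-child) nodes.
C_79 = 289450081175264899454283846029490767264392230

These full binary trees are counted by the Catalan number C_n = (1/(n + 1)) · C(2n, n). For n = 79: C_79 = (1/80) · C(158, 79) = 23156006494021191956342707682359261381151378400/80 = 289450081175264899454283846029490767264392230.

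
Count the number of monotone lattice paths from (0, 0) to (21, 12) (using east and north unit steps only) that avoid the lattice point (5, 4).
Number of paths = 262147974

Total paths from (0, 0) to (21, 12): C(33, 21) = 354817320. Paths through (5, 4): (paths (0, 0) → (5, 4)) × (paths (5, 4) → (21, 12)) = C(9, 5) · C(24, 16) = 126 · 735471 = 92669346. Avoidance count = 354817320 − 92669346 = 262147974.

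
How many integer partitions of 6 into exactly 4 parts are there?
p(6, 4 parts) = 2

Partitions of n into exactly k parts ↔ partitions of n − k into at most k parts (subtract 1 from each part). For n = 6, k = 4, the partitions are: 3+1+1+1, 2+2+1+1. Count = 2.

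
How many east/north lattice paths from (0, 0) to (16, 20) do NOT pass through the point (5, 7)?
Number of paths = 5330926062

Total paths from (0, 0) to (16, 20): C(36, 16) = 7307872110. Paths through (5, 7): (paths (0, 0) → (5, 7)) × (paths (5, 7) → (16, 20)) = C(12, 5) · C(24, 11) = 792 · 2496144 = 1976946048. Avoidance count = 7307872110 − 1976946048 = 5330926062.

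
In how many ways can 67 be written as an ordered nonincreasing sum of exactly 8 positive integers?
p(67, 8 parts) = 74280

Partitions of n into exactly k parts are in bijection with partitions of n − k into at most k parts (subtract 1 from each part). So p(67, exactly 8) = p(59, parts ≤ 8). Computing via the recurrence p(m, j) = p(m, j−1) + p(m−j, j) gives 74280.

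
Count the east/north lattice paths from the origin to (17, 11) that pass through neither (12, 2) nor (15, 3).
Number of paths = 21271658

Inclusion–exclusion. Total paths: C(28, 17) = 21474180. Through P₁: C(14, 12)·C(14, 5) = 182182. Through P₂: C(18, 15)·C(10, 2) = 36720. Since P₁ is strictly southwest of P₂, a monotone path through both must visit P₁ then P₂; paths through both = C(14, 12)·C(4, 3)·C(10, 2) = 16380. Avoid both = 21474180 − 182182 − 36720 + 16380 = 21271658.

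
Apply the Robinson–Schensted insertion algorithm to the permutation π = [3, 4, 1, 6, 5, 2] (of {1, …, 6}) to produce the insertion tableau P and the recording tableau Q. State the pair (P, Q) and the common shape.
P = [1, 2, 5] / [3, 4] / [6];  Q = [1, 2, 4] / [3, 5] / [6];  common shape = (3, 2, 1)

Row-insert the values π_1, π_2, … into P one at a time, bumping the leftmost entry strictly greater than the inserted value down to the next row. The recording tableau Q records, in position (i, j), the step at which that cell was added to P.
  Insert 3 (step 1): P = [3];  Q = [1]
  Insert 4 (step 2): P = [3, 4];  Q = [1, 2]
  Insert 1 (step 3): P = [1, 4] / [3];  Q = [1, 2] / [3]
  Insert 6 (step 4): P = [1, 4, 6] / [3];  Q = [1, 2, 4] / [3]
  Insert 5 (step 5): P = [1, 4, 5] / [3, 6];  Q = [1, 2, 4] / [3, 5]
  Insert 2 (step 6): P = [1, 2, 5] / [3, 4] / [6];  Q = [1, 2, 4] / [3, 5] / [6]
Final shape: (3, 2, 1).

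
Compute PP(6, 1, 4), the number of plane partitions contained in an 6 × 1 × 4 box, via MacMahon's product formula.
PP(6, 1, 4) = 210

Evaluate the triple product over i = 1..6, j = 1..1, k = 1..4. The factors are (2/1) · (3/2) · (4/3) · (5/4) · (3/2) · (4/3) · (5/4) · (6/5) · … (24 factors total). The numerators and denominators telescope so the product is an integer; carrying out the multiplication exactly gives PP(6, 1, 4) = 210.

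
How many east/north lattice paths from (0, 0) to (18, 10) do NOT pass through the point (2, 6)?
Number of paths = 12987450

Total paths from (0, 0) to (18, 10): C(28, 18) = 13123110. Paths through (2, 6): (paths (0, 0) → (2, 6)) × (paths (2, 6) → (18, 10)) = C(8, 2) · C(20, 16) = 28 · 4845 = 135660. Avoidance count = 13123110 − 135660 = 12987450.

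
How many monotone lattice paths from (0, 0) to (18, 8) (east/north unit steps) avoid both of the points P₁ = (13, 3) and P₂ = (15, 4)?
Number of paths = 1344295

Inclusion–exclusion. Total paths: C(26, 18) = 1562275. Through P₁: C(16, 13)·C(10, 5) = 141120. Through P₂: C(19, 15)·C(7, 3) = 135660. Since P₁ is strictly southwest of P₂, a monotone path through both must visit P₁ then P₂; paths through both = C(16, 13)·C(3, 2)·C(7, 3) = 58800. Avoid both = 1562275 − 141120 − 135660 + 58800 = 1344295.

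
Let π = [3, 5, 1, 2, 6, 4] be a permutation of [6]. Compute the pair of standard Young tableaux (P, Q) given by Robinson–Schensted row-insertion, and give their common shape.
P = [1, 2, 4] / [3, 5, 6];  Q = [1, 2, 5] / [3, 4, 6];  common shape = (3, 3)

Row-insert the values π_1, π_2, … into P one at a time, bumping the leftmost entry strictly greater than the inserted value down to the next row. The recording tableau Q records, in position (i, j), the step at which that cell was added to P.
  Insert 3 (step 1): P = [3];  Q = [1]
  Insert 5 (step 2): P = [3, 5];  Q = [1, 2]
  Insert 1 (step 3): P = [1, 5] / [3];  Q = [1, 2] / [3]
  Insert 2 (step 4): P = [1, 2] / [3, 5];  Q = [1, 2] / [3, 4]
  Insert 6 (step 5): P = [1, 2, 6] / [3, 5];  Q = [1, 2, 5] / [3, 4]
  Insert 4 (step 6): P = [1, 2, 4] / [3, 5, 6];  Q = [1, 2, 5] / [3, 4, 6]
Final shape: (3, 3).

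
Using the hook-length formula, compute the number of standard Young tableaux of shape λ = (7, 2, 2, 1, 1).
# SYT of shape (7, 2, 2, 1, 1) = 7371

Hook-length formula: f^λ = n! / Π hook(c), product over all cells c of the Young diagram. For λ = (7, 2, 2, 1, 1), n = 13 boxes. Hook lengths by row (left-to-right, top-to-bottom): [11, 8, 5, 4, 3, 2, 1]; [5, 2]; [4, 1]; [2]; [1]. Product of hooks = 844800. So f^λ = 13! / 844800 = 6227020800 / 844800 = 7371.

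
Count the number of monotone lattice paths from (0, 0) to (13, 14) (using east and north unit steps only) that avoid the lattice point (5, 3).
Number of paths = 15825708

Total paths from (0, 0) to (13, 14): C(27, 13) = 20058300. Paths through (5, 3): (paths (0, 0) → (5, 3)) × (paths (5, 3) → (13, 14)) = C(8, 5) · C(19, 8) = 56 · 75582 = 4232592. Avoidance count = 20058300 − 4232592 = 15825708.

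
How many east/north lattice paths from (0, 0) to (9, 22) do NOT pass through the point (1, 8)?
Number of paths = 17282145

Total paths from (0, 0) to (9, 22): C(31, 9) = 20160075. Paths through (1, 8): (paths (0, 0) → (1, 8)) × (paths (1, 8) → (9, 22)) = C(9, 1) · C(22, 8) = 9 · 319770 = 2877930. Avoidance count = 20160075 − 2877930 = 17282145.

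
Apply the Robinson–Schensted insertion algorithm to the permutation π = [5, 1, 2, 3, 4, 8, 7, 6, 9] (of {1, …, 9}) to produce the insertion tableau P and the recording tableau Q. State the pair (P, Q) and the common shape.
P = [1, 2, 3, 4, 6, 9] / [5, 7] / [8];  Q = [1, 3, 4, 5, 6, 9] / [2, 7] / [8];  common shape = (6, 2, 1)

Row-insert the values π_1, π_2, … into P one at a time, bumping the leftmost entry strictly greater than the inserted value down to the next row. The recording tableau Q records, in position (i, j), the step at which that cell was added to P.
  Insert 5 (step 1): P = [5];  Q = [1]
  Insert 1 (step 2): P = [1] / [5];  Q = [1] / [2]
  Insert 2 (step 3): P = [1, 2] / [5];  Q = [1, 3] / [2]
  Insert 3 (step 4): P = [1, 2, 3] / [5];  Q = [1, 3, 4] / [2]
  Insert 4 (step 5): P = [1, 2, 3, 4] / [5];  Q = [1, 3, 4, 5] / [2]
  Insert 8 (step 6): P = [1, 2, 3, 4, 8] / [5];  Q = [1, 3, 4, 5, 6] / [2]
  Insert 7 (step 7): P = [1, 2, 3, 4, 7] / [5, 8];  Q = [1, 3, 4, 5, 6] / [2, 7]
  Insert 6 (step 8): P = [1, 2, 3, 4, 6] / [5, 7] / [8];  Q = [1, 3, 4, 5, 6] / [2, 7] / [8]
  Insert 9 (step 9): P = [1, 2, 3, 4, 6, 9] / [5, 7] / [8];  Q = [1, 3, 4, 5, 6, 9] / [2, 7] / [8]
Final shape: (6, 2, 1).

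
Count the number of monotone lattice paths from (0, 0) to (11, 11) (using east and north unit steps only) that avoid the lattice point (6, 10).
Number of paths = 657384

Total paths from (0, 0) to (11, 11): C(22, 11) = 705432. Paths through (6, 10): (paths (0, 0) → (6, 10)) × (paths (6, 10) → (11, 11)) = C(16, 6) · C(6, 5) = 8008 · 6 = 48048. Avoidance count = 705432 − 48048 = 657384.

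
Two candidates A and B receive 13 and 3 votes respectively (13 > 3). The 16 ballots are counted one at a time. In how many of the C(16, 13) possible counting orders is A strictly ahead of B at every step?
Strict-lead orderings = 350

Total orderings of the 16 votes with 13 for A: C(16, 13) = 560. By the Bertrand ballot formula (Cycle Lemma / reflection principle), the number of orderings in which A is strictly ahead of B throughout is (p − q)/(p + q) · C(p + q, p) = (13 − 3)/(13 + 3) · 560 = 350.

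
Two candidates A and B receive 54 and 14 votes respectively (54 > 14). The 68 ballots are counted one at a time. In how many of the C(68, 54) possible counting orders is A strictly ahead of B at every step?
Strict-lead orderings = 72490752804800

Total orderings of the 68 votes with 54 for A: C(68, 54) = 123234279768160. By the Bertrand ballot formula (Cycle Lemma / reflection principle), the number of orderings in which A is strictly ahead of B throughout is (p − q)/(p + q) · C(p + q, p) = (54 − 14)/(54 + 14) · 123234279768160 = 72490752804800.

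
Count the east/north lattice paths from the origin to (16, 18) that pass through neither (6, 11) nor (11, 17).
Number of paths = 1868734174

Inclusion–exclusion. Total paths: C(34, 16) = 2203961430. Through P₁: C(17, 6)·C(17, 10) = 240688448. Through P₂: C(28, 11)·C(6, 5) = 128845080. Since P₁ is strictly southwest of P₂, a monotone path through both must visit P₁ then P₂; paths through both = C(17, 6)·C(11, 5)·C(6, 5) = 34306272. Avoid both = 2203961430 − 240688448 − 128845080 + 34306272 = 1868734174.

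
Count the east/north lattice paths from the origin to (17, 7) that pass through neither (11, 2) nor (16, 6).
Number of paths = 180498

Inclusion–exclusion. Total paths: C(24, 17) = 346104. Through P₁: C(13, 11)·C(11, 6) = 36036. Through P₂: C(22, 16)·C(2, 1) = 149226. Since P₁ is strictly southwest of P₂, a monotone path through both must visit P₁ then P₂; paths through both = C(13, 11)·C(9, 5)·C(2, 1) = 19656. Avoid both = 346104 − 36036 − 149226 + 19656 = 180498.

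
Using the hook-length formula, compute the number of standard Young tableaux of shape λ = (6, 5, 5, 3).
# SYT of shape (6, 5, 5, 3) = 6651216

Hook-length formula: f^λ = n! / Π hook(c), product over all cells c of the Young diagram. For λ = (6, 5, 5, 3), n = 19 boxes. Hook lengths by row (left-to-right, top-to-bottom): [9, 8, 7, 5, 4, 1]; [7, 6, 5, 3, 2]; [6, 5, 4, 2, 1]; [3, 2, 1]. Product of hooks = 18289152000. So f^λ = 19! / 18289152000 = 121645100408832000 / 18289152000 = 6651216.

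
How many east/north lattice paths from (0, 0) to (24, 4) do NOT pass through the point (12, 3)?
Number of paths = 14560

Total paths from (0, 0) to (24, 4): C(28, 24) = 20475. Paths through (12, 3): (paths (0, 0) → (12, 3)) × (paths (12, 3) → (24, 4)) = C(15, 12) · C(13, 12) = 455 · 13 = 5915. Avoidance count = 20475 − 5915 = 14560.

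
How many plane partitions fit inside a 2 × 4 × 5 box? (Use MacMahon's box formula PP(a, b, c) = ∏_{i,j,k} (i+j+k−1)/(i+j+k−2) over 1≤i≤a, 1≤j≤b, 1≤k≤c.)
PP(2, 4, 5) = 5292

Evaluate the triple product over i = 1..2, j = 1..4, k = 1..5. The factors are (2/1) · (3/2) · (4/3) · (5/4) · (6/5) · (3/2) · (4/3) · (5/4) · … (40 factors total). The numerators and denominators telescope so the product is an integer; carrying out the multiplication exactly gives PP(2, 4, 5) = 5292.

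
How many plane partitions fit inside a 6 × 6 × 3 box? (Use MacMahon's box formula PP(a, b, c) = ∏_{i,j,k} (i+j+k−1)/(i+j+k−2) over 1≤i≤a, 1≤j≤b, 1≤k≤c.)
PP(6, 6, 3) = 24293412

Evaluate the triple product over i = 1..6, j = 1..6, k = 1..3. The factors are (2/1) · (3/2) · (4/3) · (3/2) · (4/3) · (5/4) · (4/3) · (5/4) · … (108 factors total). The numerators and denominators telescope so the product is an integer; carrying out the multiplication exactly gives PP(6, 6, 3) = 24293412.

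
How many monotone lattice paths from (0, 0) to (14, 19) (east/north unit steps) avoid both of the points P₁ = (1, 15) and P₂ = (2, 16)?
Number of paths = 818716065

Inclusion–exclusion. Total paths: C(33, 14) = 818809200. Through P₁: C(16, 1)·C(17, 13) = 38080. Through P₂: C(18, 2)·C(15, 12) = 69615. Since P₁ is strictly southwest of P₂, a monotone path through both must visit P₁ then P₂; paths through both = C(16, 1)·C(2, 1)·C(15, 12) = 14560. Avoid both = 818809200 − 38080 − 69615 + 14560 = 818716065.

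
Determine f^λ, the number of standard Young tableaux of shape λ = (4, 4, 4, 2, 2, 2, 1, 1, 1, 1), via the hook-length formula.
# SYT of shape (4, 4, 4, 2, 2, 2, 1, 1, 1, 1) = 279798750

Hook-length formula: f^λ = n! / Π hook(c), product over all cells c of the Young diagram. For λ = (4, 4, 4, 2, 2, 2, 1, 1, 1, 1), n = 22 boxes. Hook lengths by row (left-to-right, top-to-bottom): [13, 8, 4, 3]; [12, 7, 3, 2]; [11, 6, 2, 1]; [8, 3]; [7, 2]; [6, 1]; [4]; [3]; [2]; [1]. Product of hooks = 4017175658496. So f^λ = 22! / 4017175658496 = 1124000727777607680000 / 4017175658496 = 279798750.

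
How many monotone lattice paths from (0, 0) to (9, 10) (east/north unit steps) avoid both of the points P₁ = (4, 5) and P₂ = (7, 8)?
Number of paths = 37136

Inclusion–exclusion. Total paths: C(19, 9) = 92378. Through P₁: C(9, 4)·C(10, 5) = 31752. Through P₂: C(15, 7)·C(4, 2) = 38610. Since P₁ is strictly southwest of P₂, a monotone path through both must visit P₁ then P₂; paths through both = C(9, 4)·C(6, 3)·C(4, 2) = 15120. Avoid both = 92378 − 31752 − 38610 + 15120 = 37136.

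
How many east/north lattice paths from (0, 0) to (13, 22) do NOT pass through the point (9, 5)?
Number of paths = 1464355830

Total paths from (0, 0) to (13, 22): C(35, 13) = 1476337800. Paths through (9, 5): (paths (0, 0) → (9, 5)) × (paths (9, 5) → (13, 22)) = C(14, 9) · C(21, 4) = 2002 · 5985 = 11981970. Avoidance count = 1476337800 − 11981970 = 1464355830.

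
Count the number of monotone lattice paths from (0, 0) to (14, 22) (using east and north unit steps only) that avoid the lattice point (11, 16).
Number of paths = 2701114020

Total paths from (0, 0) to (14, 22): C(36, 14) = 3796297200. Paths through (11, 16): (paths (0, 0) → (11, 16)) × (paths (11, 16) → (14, 22)) = C(27, 11) · C(9, 3) = 13037895 · 84 = 1095183180. Avoidance count = 3796297200 − 1095183180 = 2701114020.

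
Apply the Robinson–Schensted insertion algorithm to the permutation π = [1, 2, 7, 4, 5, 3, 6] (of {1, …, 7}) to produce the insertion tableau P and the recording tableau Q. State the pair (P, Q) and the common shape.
P = [1, 2, 3, 5, 6] / [4] / [7];  Q = [1, 2, 3, 5, 7] / [4] / [6];  common shape = (5, 1, 1)

Row-insert the values π_1, π_2, … into P one at a time, bumping the leftmost entry strictly greater than the inserted value down to the next row. The recording tableau Q records, in position (i, j), the step at which that cell was added to P.
  Insert 1 (step 1): P = [1];  Q = [1]
  Insert 2 (step 2): P = [1, 2];  Q = [1, 2]
  Insert 7 (step 3): P = [1, 2, 7];  Q = [1, 2, 3]
  Insert 4 (step 4): P = [1, 2, 4] / [7];  Q = [1, 2, 3] / [4]
  Insert 5 (step 5): P = [1, 2, 4, 5] / [7];  Q = [1, 2, 3, 5] / [4]
  Insert 3 (step 6): P = [1, 2, 3, 5] / [4] / [7];  Q = [1, 2, 3, 5] / [4] / [6]
  Insert 6 (step 7): P = [1, 2, 3, 5, 6] / [4] / [7];  Q = [1, 2, 3, 5, 7] / [4] / [6]
Final shape: (5, 1, 1).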